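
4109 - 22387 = -18278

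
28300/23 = 28300/23  =  1230.43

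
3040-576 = 2464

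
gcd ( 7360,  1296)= 16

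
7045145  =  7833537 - 788392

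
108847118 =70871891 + 37975227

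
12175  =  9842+2333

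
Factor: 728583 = 3^1  *  211^1*1151^1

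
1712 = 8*214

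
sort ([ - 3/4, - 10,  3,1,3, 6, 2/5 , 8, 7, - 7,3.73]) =[  -  10, - 7, - 3/4, 2/5, 1, 3, 3,3.73,6,  7, 8]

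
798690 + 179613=978303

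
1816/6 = 302 + 2/3 = 302.67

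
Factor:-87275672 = - 2^3*11^1*157^1*6317^1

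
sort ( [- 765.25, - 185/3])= [ - 765.25, - 185/3]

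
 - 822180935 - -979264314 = 157083379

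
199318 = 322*619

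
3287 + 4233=7520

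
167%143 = 24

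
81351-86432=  - 5081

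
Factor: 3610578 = 2^1*3^1*601763^1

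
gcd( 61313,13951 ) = 7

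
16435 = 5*3287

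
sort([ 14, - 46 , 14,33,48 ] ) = [ - 46,14,14, 33, 48 ] 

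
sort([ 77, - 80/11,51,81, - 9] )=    [-9,-80/11,51, 77, 81] 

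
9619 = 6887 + 2732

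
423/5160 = 141/1720 = 0.08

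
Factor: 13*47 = 13^1*47^1=611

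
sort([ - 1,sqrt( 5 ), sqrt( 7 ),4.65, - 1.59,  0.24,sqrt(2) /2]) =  [  -  1.59, - 1,0.24,sqrt( 2 )/2,  sqrt( 5), sqrt(7 ),4.65 ] 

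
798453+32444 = 830897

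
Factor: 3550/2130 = 5/3  =  3^( - 1)*5^1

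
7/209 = 7/209=0.03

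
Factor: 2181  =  3^1 *727^1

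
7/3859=7/3859 = 0.00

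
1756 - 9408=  - 7652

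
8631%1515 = 1056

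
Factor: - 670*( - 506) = 339020=2^2*5^1*11^1*23^1* 67^1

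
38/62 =19/31 = 0.61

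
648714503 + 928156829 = 1576871332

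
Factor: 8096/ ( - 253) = -32 =-2^5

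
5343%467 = 206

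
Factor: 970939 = 970939^1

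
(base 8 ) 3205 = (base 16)685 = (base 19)4BG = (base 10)1669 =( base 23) 33D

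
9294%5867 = 3427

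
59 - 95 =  - 36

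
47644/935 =50+894/935 = 50.96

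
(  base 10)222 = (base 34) 6I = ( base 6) 1010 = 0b11011110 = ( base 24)96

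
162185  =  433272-271087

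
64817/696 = 93+89/696 = 93.13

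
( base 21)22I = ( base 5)12232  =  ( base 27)17O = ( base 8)1656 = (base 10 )942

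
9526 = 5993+3533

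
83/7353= 83/7353= 0.01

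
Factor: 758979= 3^2*13^2*499^1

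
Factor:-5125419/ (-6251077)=3^2*7^(-2 ) * 13^1*71^1*193^ ( - 1)*617^1*661^( - 1 ) 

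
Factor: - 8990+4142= - 4848 = -  2^4*3^1 * 101^1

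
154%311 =154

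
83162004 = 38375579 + 44786425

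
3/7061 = 3/7061 = 0.00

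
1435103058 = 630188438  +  804914620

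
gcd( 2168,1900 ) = 4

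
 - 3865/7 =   -  553  +  6/7 = -552.14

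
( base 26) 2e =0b1000010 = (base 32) 22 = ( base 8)102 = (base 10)66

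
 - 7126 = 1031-8157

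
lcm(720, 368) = 16560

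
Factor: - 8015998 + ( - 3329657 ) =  - 11345655  =  - 3^1*5^1*137^1*5521^1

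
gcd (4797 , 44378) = 1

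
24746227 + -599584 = 24146643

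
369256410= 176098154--193158256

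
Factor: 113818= 2^1*56909^1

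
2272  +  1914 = 4186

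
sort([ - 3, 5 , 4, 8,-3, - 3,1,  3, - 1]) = [ - 3, - 3, - 3 , - 1,1, 3, 4, 5, 8]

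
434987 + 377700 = 812687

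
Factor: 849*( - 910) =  - 772590 = - 2^1*3^1*5^1*7^1*13^1 * 283^1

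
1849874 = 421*4394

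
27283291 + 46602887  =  73886178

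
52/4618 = 26/2309 = 0.01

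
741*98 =72618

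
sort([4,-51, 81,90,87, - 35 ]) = [ - 51,-35,4,81, 87,90]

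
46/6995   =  46/6995 = 0.01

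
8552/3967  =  8552/3967 = 2.16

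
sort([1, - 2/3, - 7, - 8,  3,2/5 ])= [  -  8,- 7, - 2/3,  2/5, 1,  3 ] 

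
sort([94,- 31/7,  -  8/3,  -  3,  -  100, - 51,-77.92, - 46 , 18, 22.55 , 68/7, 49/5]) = [ - 100, - 77.92, - 51 , - 46,  -  31/7,-3 , - 8/3,  68/7, 49/5, 18,22.55,94] 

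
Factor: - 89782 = -2^1*7^1*11^2*53^1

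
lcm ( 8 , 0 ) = 0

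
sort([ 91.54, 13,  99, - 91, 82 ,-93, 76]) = [ - 93, - 91,13, 76,  82, 91.54,99 ]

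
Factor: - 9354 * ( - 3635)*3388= 2^3*3^1*5^1*7^1*11^2*727^1*1559^1 = 115198064520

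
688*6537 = 4497456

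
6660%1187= 725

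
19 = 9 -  - 10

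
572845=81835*7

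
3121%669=445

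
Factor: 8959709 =11^1*67^1*12157^1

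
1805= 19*95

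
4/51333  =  4/51333  =  0.00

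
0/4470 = 0 = 0.00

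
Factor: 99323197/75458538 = 2^( - 1) * 3^(  -  2)*17^1 * 19^(  -  1 )*23^( - 1 )*41^1*53^ ( - 1)*181^( -1) * 142501^1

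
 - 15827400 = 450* ( - 35172)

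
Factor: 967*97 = 93799 = 97^1*967^1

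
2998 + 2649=5647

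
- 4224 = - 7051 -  - 2827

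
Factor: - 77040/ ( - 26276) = 19260/6569 = 2^2*3^2 * 5^1*107^1*6569^(-1 ) 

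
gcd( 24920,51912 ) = 56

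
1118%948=170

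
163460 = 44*3715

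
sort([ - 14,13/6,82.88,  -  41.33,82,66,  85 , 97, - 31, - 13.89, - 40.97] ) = [ - 41.33, - 40.97  , - 31, -14, - 13.89,13/6,66,82, 82.88,85,  97]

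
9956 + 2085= 12041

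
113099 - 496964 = - 383865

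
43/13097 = 43/13097 = 0.00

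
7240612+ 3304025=10544637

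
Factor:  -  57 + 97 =2^3*5^1= 40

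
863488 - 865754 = -2266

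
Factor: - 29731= -13^1*2287^1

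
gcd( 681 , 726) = 3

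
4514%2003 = 508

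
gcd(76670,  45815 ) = 935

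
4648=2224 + 2424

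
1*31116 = 31116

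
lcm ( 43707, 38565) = 655605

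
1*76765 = 76765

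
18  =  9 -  - 9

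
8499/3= 2833 = 2833.00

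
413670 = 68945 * 6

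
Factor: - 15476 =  - 2^2* 53^1*73^1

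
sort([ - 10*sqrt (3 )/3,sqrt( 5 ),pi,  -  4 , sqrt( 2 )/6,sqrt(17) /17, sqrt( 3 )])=[ - 10*sqrt( 3 )/3, -4,sqrt( 2) /6 , sqrt ( 17 )/17, sqrt( 3 ),  sqrt(5 ), pi]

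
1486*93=138198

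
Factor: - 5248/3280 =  - 8/5 = -2^3*5^ ( - 1) 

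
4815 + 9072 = 13887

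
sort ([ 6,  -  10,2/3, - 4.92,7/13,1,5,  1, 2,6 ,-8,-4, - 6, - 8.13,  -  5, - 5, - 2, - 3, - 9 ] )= [ - 10, - 9, -8.13, - 8 ,-6, -5, - 5 ,- 4.92, - 4, - 3, - 2, 7/13,2/3,1, 1, 2,5,6, 6] 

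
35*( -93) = - 3255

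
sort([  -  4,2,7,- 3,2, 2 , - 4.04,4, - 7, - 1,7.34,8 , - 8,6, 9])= [-8 ,-7, - 4.04, - 4,-3, - 1,2, 2,2, 4, 6, 7, 7.34, 8,9 ]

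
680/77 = 8+64/77 = 8.83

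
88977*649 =57746073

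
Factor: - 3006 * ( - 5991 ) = 2^1* 3^3*167^1*  1997^1=18008946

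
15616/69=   226 + 22/69= 226.32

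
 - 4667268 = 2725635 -7392903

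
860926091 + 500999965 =1361926056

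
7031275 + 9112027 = 16143302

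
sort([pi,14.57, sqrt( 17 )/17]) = [ sqrt( 17) /17, pi,  14.57]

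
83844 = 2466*34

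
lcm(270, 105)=1890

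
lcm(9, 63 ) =63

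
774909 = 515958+258951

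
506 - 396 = 110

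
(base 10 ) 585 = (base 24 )109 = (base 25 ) NA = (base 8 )1111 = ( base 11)492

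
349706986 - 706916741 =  - 357209755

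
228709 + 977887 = 1206596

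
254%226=28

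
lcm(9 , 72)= 72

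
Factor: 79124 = 2^2* 131^1*151^1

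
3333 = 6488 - 3155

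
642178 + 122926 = 765104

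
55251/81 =6139/9 = 682.11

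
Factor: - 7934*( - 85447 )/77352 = 2^( - 2 )*3^( - 1)*11^(-1)*293^( - 1)*3967^1*85447^1 = 338968249/38676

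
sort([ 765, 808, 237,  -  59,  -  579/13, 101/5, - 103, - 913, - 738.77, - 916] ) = [-916,-913, - 738.77, - 103 , - 59 , - 579/13,  101/5, 237,765 , 808]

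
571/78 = 7 + 25/78 = 7.32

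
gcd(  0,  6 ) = 6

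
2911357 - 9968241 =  - 7056884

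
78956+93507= 172463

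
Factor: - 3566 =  - 2^1 * 1783^1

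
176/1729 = 176/1729 = 0.10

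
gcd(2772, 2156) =308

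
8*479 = 3832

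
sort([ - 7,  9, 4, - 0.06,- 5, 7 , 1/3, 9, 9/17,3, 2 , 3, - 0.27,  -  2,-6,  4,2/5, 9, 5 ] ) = [  -  7, - 6,-5, - 2,-0.27, - 0.06, 1/3,2/5,  9/17,2, 3, 3, 4 , 4,  5 , 7, 9, 9, 9] 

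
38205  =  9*4245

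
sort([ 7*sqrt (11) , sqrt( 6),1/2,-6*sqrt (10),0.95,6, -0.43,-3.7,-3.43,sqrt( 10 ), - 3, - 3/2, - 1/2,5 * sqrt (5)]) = [ - 6*sqrt(10),-3.7,-3.43,-3,-3/2, - 1/2, - 0.43,1/2,0.95,sqrt (6) , sqrt (10 ),6 , 5*sqrt(5), 7*sqrt( 11) ] 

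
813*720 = 585360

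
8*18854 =150832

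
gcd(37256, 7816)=8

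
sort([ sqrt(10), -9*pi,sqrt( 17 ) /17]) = [- 9*pi,sqrt( 17)/17,sqrt( 10)]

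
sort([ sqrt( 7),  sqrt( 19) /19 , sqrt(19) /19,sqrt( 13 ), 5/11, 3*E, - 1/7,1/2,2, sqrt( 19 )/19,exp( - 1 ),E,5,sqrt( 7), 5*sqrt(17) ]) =[ - 1/7, sqrt(19 )/19,sqrt( 19)/19,sqrt(19)/19, exp( - 1 ),5/11, 1/2,  2,sqrt(7 ),sqrt(7 ), E, sqrt(13 ),5,3*E, 5*sqrt( 17 ) ]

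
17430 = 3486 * 5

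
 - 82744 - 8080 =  - 90824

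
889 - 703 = 186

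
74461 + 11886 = 86347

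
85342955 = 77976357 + 7366598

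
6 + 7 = 13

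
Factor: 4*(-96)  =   -2^7*3^1 = - 384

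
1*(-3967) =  - 3967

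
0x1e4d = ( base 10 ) 7757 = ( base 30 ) 8ih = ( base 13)36b9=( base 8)17115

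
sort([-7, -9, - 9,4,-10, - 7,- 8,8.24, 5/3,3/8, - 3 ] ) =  [  -  10,-9,-9, - 8, - 7, - 7,-3,3/8, 5/3,4,8.24 ]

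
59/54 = 59/54 = 1.09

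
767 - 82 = 685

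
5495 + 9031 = 14526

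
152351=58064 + 94287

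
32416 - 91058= -58642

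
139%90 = 49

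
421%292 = 129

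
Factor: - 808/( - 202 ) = 4 = 2^2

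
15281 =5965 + 9316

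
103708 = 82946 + 20762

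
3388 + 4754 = 8142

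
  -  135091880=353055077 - 488146957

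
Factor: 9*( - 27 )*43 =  - 10449 = -3^5*43^1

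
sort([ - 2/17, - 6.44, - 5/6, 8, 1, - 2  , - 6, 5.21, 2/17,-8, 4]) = [  -  8,-6.44,-6,-2, - 5/6, - 2/17,2/17, 1,  4,5.21,8 ] 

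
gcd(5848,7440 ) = 8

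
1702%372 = 214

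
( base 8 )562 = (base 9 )451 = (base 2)101110010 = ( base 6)1414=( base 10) 370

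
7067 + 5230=12297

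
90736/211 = 430  +  6/211 = 430.03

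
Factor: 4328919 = 3^2*7^1* 68713^1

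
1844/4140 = 461/1035 = 0.45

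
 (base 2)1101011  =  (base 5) 412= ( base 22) 4J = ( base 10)107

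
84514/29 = 84514/29 = 2914.28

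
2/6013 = 2/6013  =  0.00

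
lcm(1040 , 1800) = 46800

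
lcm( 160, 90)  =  1440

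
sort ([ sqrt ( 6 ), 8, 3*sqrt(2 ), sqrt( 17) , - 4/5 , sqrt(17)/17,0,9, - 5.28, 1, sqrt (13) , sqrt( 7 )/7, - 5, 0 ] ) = [ - 5.28,-5, - 4/5, 0, 0,sqrt(17 ) /17,sqrt(7)/7, 1,sqrt(6),sqrt( 13 ),sqrt (17), 3 * sqrt(2),8, 9]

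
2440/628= 610/157  =  3.89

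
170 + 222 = 392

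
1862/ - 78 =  - 24  +  5/39 = - 23.87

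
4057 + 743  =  4800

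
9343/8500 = 1+843/8500 = 1.10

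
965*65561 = 63266365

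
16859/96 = 16859/96 = 175.61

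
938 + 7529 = 8467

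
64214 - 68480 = -4266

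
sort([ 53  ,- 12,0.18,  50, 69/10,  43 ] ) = [ - 12,0.18,  69/10, 43, 50, 53] 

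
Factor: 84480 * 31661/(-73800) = -22289344/615 = - 2^6*3^( - 1 )*5^( - 1 )*7^1*11^1*41^(- 1 )*4523^1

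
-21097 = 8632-29729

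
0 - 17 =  - 17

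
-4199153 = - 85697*49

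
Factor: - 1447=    - 1447^1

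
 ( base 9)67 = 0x3D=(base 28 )25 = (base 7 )115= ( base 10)61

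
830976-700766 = 130210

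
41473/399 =103 + 376/399= 103.94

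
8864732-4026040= 4838692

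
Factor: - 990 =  - 2^1* 3^2*5^1 * 11^1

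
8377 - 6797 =1580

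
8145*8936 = 72783720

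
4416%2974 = 1442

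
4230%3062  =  1168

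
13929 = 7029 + 6900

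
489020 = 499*980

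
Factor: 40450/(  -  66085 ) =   -  8090/13217  =  - 2^1 * 5^1 * 809^1*13217^( - 1)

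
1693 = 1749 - 56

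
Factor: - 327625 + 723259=395634  =  2^1*3^1*233^1*283^1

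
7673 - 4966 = 2707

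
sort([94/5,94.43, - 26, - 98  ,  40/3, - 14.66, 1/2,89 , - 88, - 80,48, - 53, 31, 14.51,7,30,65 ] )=[ - 98, - 88, - 80, - 53,-26,  -  14.66,1/2,7,40/3, 14.51,94/5, 30,31,48, 65,89,94.43]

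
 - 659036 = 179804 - 838840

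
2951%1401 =149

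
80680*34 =2743120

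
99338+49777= 149115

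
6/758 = 3/379 = 0.01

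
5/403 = 5/403 = 0.01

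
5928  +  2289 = 8217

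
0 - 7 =-7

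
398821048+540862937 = 939683985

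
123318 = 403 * 306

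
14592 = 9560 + 5032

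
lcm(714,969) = 13566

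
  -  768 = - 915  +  147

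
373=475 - 102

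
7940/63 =7940/63  =  126.03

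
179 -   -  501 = 680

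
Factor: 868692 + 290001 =1158693 =3^1*79^1 * 4889^1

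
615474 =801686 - 186212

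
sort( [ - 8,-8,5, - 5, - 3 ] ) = [-8, - 8, - 5,- 3,  5 ] 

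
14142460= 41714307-27571847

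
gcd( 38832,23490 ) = 6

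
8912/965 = 8912/965  =  9.24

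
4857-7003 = -2146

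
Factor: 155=5^1 *31^1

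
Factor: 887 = 887^1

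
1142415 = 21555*53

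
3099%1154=791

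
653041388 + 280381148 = 933422536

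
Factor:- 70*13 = -2^1*5^1*7^1*13^1=   - 910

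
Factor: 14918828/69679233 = 2^2*3^(  -  2) * 13^ ( - 1)*173^1*21559^1*595549^(-1)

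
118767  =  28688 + 90079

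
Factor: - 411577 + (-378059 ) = -2^2*3^1 *23^1*2861^1  =  - 789636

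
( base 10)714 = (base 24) 15i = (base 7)2040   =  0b1011001010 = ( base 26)11c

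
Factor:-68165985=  - 3^1*5^1*41^1*271^1*409^1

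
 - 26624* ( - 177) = 4712448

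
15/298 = 15/298 = 0.05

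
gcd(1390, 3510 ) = 10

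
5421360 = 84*64540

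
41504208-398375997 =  - 356871789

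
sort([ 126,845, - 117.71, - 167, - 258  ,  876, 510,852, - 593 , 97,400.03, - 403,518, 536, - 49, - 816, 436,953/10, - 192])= [ - 816, - 593, - 403, -258, - 192, - 167, - 117.71, - 49,953/10, 97, 126,400.03,436 , 510,518,536,845,  852,876 ] 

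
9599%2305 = 379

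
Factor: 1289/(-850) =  - 2^( - 1)*5^( - 2)* 17^(-1)*1289^1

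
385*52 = 20020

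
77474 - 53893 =23581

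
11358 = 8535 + 2823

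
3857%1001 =854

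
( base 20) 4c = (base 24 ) 3K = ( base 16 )5c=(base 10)92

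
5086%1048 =894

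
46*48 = 2208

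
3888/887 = 3888/887 = 4.38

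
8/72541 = 8/72541 = 0.00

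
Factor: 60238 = 2^1 * 30119^1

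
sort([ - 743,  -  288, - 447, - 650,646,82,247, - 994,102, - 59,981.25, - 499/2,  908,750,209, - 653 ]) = [ - 994, - 743,  -  653,  -  650, - 447 , - 288, - 499/2,- 59, 82,102, 209,247,646,750, 908,981.25 ] 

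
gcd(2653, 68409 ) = 1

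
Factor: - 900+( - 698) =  - 1598 = - 2^1*17^1*47^1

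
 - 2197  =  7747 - 9944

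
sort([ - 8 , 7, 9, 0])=[ - 8,0,  7,9]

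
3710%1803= 104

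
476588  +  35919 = 512507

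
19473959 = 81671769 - 62197810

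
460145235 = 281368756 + 178776479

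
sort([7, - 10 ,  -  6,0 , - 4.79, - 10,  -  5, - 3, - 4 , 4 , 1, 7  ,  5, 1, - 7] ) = [ - 10, - 10,-7, - 6, - 5 , - 4.79, - 4, - 3,0,1,1,4,5 , 7, 7]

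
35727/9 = 3969 + 2/3 = 3969.67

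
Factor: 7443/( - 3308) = - 9/4 = -2^( - 2 )*3^2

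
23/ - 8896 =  - 1 + 8873/8896 = - 0.00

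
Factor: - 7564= - 2^2*31^1* 61^1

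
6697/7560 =6697/7560 = 0.89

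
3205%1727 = 1478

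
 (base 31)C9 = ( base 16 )17d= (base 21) i3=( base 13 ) 234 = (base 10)381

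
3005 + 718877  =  721882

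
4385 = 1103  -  -3282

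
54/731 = 54/731 = 0.07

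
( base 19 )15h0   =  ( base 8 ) 21433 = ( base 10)8987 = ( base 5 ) 241422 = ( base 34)7qb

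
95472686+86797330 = 182270016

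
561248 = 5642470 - 5081222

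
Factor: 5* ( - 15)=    - 75 = - 3^1*5^2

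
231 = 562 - 331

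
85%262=85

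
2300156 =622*3698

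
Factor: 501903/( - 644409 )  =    -  641/823  =  - 641^1*823^( - 1)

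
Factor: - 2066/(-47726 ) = 7^( - 2 )*487^(-1)*1033^1 =1033/23863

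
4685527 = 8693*539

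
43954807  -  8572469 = 35382338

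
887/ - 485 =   -  2 + 83/485 = - 1.83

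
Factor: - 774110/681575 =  -778/685 = -  2^1*5^(  -  1)*137^(-1 )*389^1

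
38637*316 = 12209292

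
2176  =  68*32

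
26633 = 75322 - 48689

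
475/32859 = 475/32859 = 0.01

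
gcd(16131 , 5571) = 3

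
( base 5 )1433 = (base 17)E5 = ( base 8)363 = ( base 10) 243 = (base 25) 9i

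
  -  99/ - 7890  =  33/2630 = 0.01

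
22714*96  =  2180544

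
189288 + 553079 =742367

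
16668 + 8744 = 25412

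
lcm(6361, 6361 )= 6361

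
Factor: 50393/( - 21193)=-7^1*23^1*313^1 *21193^ ( - 1 )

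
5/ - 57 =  - 5/57 = - 0.09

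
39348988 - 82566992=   -  43218004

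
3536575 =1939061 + 1597514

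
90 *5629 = 506610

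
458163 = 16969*27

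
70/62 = 35/31 = 1.13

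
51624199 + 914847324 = 966471523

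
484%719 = 484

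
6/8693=6/8693  =  0.00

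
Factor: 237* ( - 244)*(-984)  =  2^5 *3^2*41^1*61^1*79^1=56902752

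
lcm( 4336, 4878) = 39024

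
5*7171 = 35855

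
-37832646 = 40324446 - 78157092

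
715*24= 17160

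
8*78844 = 630752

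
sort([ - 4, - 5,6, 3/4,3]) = [  -  5, - 4,3/4, 3,  6]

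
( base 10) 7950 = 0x1F0E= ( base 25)CI0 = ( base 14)2c7c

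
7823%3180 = 1463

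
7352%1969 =1445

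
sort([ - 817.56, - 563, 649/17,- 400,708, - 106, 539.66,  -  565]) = [ - 817.56, - 565, - 563, - 400, - 106,649/17,  539.66,  708 ] 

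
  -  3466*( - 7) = 24262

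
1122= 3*374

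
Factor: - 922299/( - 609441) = 43919/29021= 37^1 * 1187^1 * 29021^( - 1) 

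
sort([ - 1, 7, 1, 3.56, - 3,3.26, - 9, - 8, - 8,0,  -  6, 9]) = [ - 9, - 8,-8, - 6, - 3,  -  1,0, 1,3.26, 3.56,7, 9 ] 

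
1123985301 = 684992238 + 438993063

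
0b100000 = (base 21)1b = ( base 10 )32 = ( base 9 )35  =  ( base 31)11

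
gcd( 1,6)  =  1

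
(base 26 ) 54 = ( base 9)158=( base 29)4i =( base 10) 134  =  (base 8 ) 206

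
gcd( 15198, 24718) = 34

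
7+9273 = 9280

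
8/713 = 8/713 = 0.01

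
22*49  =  1078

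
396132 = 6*66022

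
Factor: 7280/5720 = 2^1 *7^1*11^(-1 ) = 14/11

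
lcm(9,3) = 9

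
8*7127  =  57016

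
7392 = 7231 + 161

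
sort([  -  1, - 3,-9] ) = [-9,- 3, - 1]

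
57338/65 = 57338/65 = 882.12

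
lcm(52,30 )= 780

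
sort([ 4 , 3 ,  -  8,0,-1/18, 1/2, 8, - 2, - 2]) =[ - 8  , - 2,-2 , - 1/18,0, 1/2, 3,4, 8 ]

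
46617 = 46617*1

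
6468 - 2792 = 3676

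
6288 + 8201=14489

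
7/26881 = 7/26881 = 0.00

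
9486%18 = 0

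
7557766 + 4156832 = 11714598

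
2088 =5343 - 3255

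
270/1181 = 270/1181 = 0.23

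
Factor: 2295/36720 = 2^( - 4) = 1/16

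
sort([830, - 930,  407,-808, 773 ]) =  [-930,  -  808, 407, 773, 830]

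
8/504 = 1/63 = 0.02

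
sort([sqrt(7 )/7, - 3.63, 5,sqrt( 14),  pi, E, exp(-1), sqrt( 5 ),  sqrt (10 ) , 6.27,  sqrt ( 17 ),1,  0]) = [ - 3.63 , 0, exp(-1), sqrt( 7)/7, 1, sqrt( 5), E,  pi , sqrt( 10), sqrt( 14), sqrt (17),  5, 6.27 ] 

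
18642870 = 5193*3590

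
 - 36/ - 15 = 2  +  2/5 = 2.40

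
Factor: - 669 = -3^1 * 223^1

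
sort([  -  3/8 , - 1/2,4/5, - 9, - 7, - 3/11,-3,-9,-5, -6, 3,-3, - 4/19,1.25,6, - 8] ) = [-9,-9, - 8,-7,- 6, -5,-3, - 3,  -  1/2, - 3/8, - 3/11, - 4/19, 4/5,1.25,3, 6] 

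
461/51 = 9+2/51 = 9.04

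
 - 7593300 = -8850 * 858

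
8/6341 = 8/6341 = 0.00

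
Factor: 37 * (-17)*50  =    -  2^1 * 5^2 * 17^1 * 37^1 = -31450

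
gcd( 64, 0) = 64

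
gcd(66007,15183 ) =1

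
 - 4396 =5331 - 9727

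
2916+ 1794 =4710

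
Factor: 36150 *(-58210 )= - 2^2*3^1*5^3 * 241^1*5821^1 = - 2104291500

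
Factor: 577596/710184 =379/466 = 2^(- 1 )*233^(-1 )*379^1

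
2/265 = 2/265  =  0.01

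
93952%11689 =440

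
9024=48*188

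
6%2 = 0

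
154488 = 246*628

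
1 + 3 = 4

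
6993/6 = 1165 + 1/2  =  1165.50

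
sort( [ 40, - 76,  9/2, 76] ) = [  -  76,  9/2, 40 , 76] 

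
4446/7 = 4446/7  =  635.14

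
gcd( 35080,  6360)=40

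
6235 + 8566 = 14801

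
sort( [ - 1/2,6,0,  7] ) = [ - 1/2,0, 6, 7 ]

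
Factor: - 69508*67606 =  - 4699157848 = - 2^3*7^1*11^1*439^1 * 17377^1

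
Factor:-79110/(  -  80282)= 135/137 = 3^3 *5^1*137^(-1 ) 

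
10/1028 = 5/514 = 0.01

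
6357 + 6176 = 12533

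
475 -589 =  - 114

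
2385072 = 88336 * 27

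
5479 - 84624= - 79145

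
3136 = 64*49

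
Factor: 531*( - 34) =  - 18054 = - 2^1 * 3^2*17^1*59^1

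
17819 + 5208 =23027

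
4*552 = 2208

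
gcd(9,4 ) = 1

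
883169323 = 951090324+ -67921001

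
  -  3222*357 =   -  1150254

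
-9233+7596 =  - 1637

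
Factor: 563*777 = 3^1*7^1*37^1*563^1= 437451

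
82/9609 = 82/9609 = 0.01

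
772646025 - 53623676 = 719022349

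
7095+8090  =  15185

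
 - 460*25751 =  - 11845460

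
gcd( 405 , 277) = 1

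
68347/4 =17086+3/4 = 17086.75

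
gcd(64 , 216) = 8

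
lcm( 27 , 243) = 243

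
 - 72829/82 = - 72829/82=-888.16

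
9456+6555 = 16011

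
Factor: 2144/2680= 4/5 = 2^2  *5^( - 1 ) 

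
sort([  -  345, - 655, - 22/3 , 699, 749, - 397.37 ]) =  [ - 655, - 397.37, - 345, - 22/3, 699, 749 ]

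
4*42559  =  170236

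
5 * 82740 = 413700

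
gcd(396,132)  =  132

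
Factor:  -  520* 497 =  - 258440 = - 2^3*5^1* 7^1*13^1 * 71^1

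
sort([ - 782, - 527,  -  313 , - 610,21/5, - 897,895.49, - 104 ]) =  [ - 897, -782, - 610,-527, - 313, - 104,21/5,895.49 ] 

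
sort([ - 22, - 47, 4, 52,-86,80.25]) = [ - 86, - 47,- 22, 4, 52,80.25]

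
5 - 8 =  - 3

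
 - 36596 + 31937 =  - 4659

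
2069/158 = 13+15/158 = 13.09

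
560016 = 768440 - 208424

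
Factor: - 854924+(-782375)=-1637299^1 = - 1637299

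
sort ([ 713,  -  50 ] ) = [ - 50,713 ] 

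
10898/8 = 1362 + 1/4  =  1362.25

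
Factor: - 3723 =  - 3^1  *  17^1* 73^1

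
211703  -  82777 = 128926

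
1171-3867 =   -  2696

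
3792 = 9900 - 6108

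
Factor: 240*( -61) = -14640 = -  2^4*3^1*5^1*61^1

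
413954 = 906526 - 492572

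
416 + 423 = 839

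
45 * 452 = 20340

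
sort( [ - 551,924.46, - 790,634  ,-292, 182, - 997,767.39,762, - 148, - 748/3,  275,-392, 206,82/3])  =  [-997,- 790, - 551, - 392, - 292,  -  748/3, - 148, 82/3, 182 , 206, 275 , 634, 762 , 767.39, 924.46]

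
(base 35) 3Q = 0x83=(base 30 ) 4b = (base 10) 131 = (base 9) 155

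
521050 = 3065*170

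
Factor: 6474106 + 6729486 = 13203592  =  2^3*313^1* 5273^1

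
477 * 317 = 151209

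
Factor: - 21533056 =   -  2^7 *168227^1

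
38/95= 2/5 = 0.40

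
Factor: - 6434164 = -2^2*11^1 * 349^1 * 419^1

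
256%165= 91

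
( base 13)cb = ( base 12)11B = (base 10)167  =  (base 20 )87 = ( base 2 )10100111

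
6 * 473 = 2838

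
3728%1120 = 368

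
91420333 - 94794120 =  -  3373787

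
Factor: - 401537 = -401537^1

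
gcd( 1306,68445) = 1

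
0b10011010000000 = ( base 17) 201D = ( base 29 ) BKP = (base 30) ASG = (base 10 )9856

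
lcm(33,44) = 132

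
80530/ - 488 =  - 166+239/244  =  - 165.02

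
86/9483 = 86/9483 = 0.01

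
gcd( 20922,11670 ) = 6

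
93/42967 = 93/42967=0.00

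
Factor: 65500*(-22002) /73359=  - 25283000/1287= - 2^3*3^( - 2)*5^3*11^ ( - 1 )*13^ ( - 1 )*131^1*193^1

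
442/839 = 442/839 =0.53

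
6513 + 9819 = 16332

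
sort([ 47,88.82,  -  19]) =[ - 19,47,88.82] 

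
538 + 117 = 655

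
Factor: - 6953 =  - 17^1 * 409^1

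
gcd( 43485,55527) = 669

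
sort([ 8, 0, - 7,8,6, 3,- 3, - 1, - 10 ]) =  [ - 10,  -  7, - 3,- 1,0,3, 6,  8,8]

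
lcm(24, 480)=480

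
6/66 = 1/11 = 0.09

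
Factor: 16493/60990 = 2^( - 1)*3^( - 1 )*5^( - 1)*19^(  -  1 )*107^(  -  1)*16493^1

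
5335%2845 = 2490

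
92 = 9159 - 9067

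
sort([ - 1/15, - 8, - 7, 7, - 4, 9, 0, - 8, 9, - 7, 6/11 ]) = [ - 8, - 8 , - 7, - 7, - 4 ,  -  1/15,0,6/11,7, 9, 9] 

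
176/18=88/9 = 9.78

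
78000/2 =39000= 39000.00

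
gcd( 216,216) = 216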